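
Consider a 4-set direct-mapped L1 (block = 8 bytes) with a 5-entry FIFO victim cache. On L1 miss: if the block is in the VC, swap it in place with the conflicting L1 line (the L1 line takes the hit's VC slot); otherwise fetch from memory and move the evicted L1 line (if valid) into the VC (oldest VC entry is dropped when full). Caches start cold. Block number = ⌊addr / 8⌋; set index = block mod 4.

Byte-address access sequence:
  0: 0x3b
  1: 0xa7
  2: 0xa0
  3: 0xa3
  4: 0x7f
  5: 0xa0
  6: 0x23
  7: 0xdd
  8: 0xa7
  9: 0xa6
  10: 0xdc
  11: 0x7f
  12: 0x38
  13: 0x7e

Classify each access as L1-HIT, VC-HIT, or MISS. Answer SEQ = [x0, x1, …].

  [0] addr=0x3b blk=7 s=3: MISS | VC []
  [1] addr=0xa7 blk=20 s=0: MISS | VC []
  [2] addr=0xa0 blk=20 s=0: L1-HIT | VC []
  [3] addr=0xa3 blk=20 s=0: L1-HIT | VC []
  [4] addr=0x7f blk=15 s=3: MISS | VC [7]
  [5] addr=0xa0 blk=20 s=0: L1-HIT | VC [7]
  [6] addr=0x23 blk=4 s=0: MISS | VC [7, 20]
  [7] addr=0xdd blk=27 s=3: MISS | VC [7, 20, 15]
  [8] addr=0xa7 blk=20 s=0: VC-HIT | VC [7, 4, 15]
  [9] addr=0xa6 blk=20 s=0: L1-HIT | VC [7, 4, 15]
  [10] addr=0xdc blk=27 s=3: L1-HIT | VC [7, 4, 15]
  [11] addr=0x7f blk=15 s=3: VC-HIT | VC [7, 4, 27]
  [12] addr=0x38 blk=7 s=3: VC-HIT | VC [15, 4, 27]
  [13] addr=0x7e blk=15 s=3: VC-HIT | VC [7, 4, 27]

SEQ = [MISS, MISS, L1-HIT, L1-HIT, MISS, L1-HIT, MISS, MISS, VC-HIT, L1-HIT, L1-HIT, VC-HIT, VC-HIT, VC-HIT]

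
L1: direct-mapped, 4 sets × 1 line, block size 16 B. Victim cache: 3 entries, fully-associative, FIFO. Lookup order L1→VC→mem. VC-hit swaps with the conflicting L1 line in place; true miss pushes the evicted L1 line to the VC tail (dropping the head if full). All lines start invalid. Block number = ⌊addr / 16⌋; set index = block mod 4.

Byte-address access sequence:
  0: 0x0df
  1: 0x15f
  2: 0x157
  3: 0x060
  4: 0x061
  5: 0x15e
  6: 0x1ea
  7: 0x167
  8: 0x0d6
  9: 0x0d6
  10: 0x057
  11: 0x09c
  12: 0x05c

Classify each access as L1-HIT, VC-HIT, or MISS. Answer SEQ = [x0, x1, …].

SEQ = [MISS, MISS, L1-HIT, MISS, L1-HIT, L1-HIT, MISS, MISS, VC-HIT, L1-HIT, MISS, MISS, VC-HIT]

0: 0xdf (blk 13, set 1) → MISS  vc=[]
1: 0x15f (blk 21, set 1) → MISS  vc=[13]
2: 0x157 (blk 21, set 1) → L1-HIT  vc=[13]
3: 0x60 (blk 6, set 2) → MISS  vc=[13]
4: 0x61 (blk 6, set 2) → L1-HIT  vc=[13]
5: 0x15e (blk 21, set 1) → L1-HIT  vc=[13]
6: 0x1ea (blk 30, set 2) → MISS  vc=[13, 6]
7: 0x167 (blk 22, set 2) → MISS  vc=[13, 6, 30]
8: 0xd6 (blk 13, set 1) → VC-HIT  vc=[21, 6, 30]
9: 0xd6 (blk 13, set 1) → L1-HIT  vc=[21, 6, 30]
10: 0x57 (blk 5, set 1) → MISS  vc=[6, 30, 13]
11: 0x9c (blk 9, set 1) → MISS  vc=[30, 13, 5]
12: 0x5c (blk 5, set 1) → VC-HIT  vc=[30, 13, 9]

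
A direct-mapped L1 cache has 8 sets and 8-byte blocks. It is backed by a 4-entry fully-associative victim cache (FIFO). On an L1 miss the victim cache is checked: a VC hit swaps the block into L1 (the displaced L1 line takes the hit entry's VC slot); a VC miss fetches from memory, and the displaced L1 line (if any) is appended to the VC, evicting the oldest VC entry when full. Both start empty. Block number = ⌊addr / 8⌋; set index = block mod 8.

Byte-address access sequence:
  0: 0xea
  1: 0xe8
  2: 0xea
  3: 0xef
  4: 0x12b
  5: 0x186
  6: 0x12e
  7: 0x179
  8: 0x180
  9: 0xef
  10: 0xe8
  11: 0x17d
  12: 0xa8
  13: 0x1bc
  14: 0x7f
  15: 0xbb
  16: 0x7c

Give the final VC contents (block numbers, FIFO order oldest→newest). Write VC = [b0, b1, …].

VC = [29, 47, 55, 23]

  [0] addr=0xea blk=29 s=5: MISS | VC []
  [1] addr=0xe8 blk=29 s=5: L1-HIT | VC []
  [2] addr=0xea blk=29 s=5: L1-HIT | VC []
  [3] addr=0xef blk=29 s=5: L1-HIT | VC []
  [4] addr=0x12b blk=37 s=5: MISS | VC [29]
  [5] addr=0x186 blk=48 s=0: MISS | VC [29]
  [6] addr=0x12e blk=37 s=5: L1-HIT | VC [29]
  [7] addr=0x179 blk=47 s=7: MISS | VC [29]
  [8] addr=0x180 blk=48 s=0: L1-HIT | VC [29]
  [9] addr=0xef blk=29 s=5: VC-HIT | VC [37]
  [10] addr=0xe8 blk=29 s=5: L1-HIT | VC [37]
  [11] addr=0x17d blk=47 s=7: L1-HIT | VC [37]
  [12] addr=0xa8 blk=21 s=5: MISS | VC [37, 29]
  [13] addr=0x1bc blk=55 s=7: MISS | VC [37, 29, 47]
  [14] addr=0x7f blk=15 s=7: MISS | VC [37, 29, 47, 55]
  [15] addr=0xbb blk=23 s=7: MISS | VC [29, 47, 55, 15]
  [16] addr=0x7c blk=15 s=7: VC-HIT | VC [29, 47, 55, 23]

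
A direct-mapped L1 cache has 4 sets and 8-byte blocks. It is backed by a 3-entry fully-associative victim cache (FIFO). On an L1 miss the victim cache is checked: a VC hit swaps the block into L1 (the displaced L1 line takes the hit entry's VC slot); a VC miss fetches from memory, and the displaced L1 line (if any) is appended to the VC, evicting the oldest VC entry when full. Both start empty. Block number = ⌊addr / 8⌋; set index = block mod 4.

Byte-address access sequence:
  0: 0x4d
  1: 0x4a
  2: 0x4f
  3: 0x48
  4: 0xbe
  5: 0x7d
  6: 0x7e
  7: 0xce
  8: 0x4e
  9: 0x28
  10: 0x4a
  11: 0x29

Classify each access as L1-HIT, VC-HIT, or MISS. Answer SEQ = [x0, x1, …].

SEQ = [MISS, L1-HIT, L1-HIT, L1-HIT, MISS, MISS, L1-HIT, MISS, VC-HIT, MISS, VC-HIT, VC-HIT]

  [0] addr=0x4d blk=9 s=1: MISS | VC []
  [1] addr=0x4a blk=9 s=1: L1-HIT | VC []
  [2] addr=0x4f blk=9 s=1: L1-HIT | VC []
  [3] addr=0x48 blk=9 s=1: L1-HIT | VC []
  [4] addr=0xbe blk=23 s=3: MISS | VC []
  [5] addr=0x7d blk=15 s=3: MISS | VC [23]
  [6] addr=0x7e blk=15 s=3: L1-HIT | VC [23]
  [7] addr=0xce blk=25 s=1: MISS | VC [23, 9]
  [8] addr=0x4e blk=9 s=1: VC-HIT | VC [23, 25]
  [9] addr=0x28 blk=5 s=1: MISS | VC [23, 25, 9]
  [10] addr=0x4a blk=9 s=1: VC-HIT | VC [23, 25, 5]
  [11] addr=0x29 blk=5 s=1: VC-HIT | VC [23, 25, 9]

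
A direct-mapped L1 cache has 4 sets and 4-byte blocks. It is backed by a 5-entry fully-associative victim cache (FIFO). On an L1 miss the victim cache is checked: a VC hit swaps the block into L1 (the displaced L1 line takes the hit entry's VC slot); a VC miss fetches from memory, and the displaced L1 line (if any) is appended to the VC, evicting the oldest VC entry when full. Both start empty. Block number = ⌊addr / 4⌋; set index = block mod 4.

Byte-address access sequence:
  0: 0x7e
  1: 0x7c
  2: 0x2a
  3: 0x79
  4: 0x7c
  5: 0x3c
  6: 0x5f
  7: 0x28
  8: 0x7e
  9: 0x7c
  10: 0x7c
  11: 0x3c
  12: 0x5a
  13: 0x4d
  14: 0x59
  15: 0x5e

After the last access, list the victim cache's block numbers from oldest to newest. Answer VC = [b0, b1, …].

0: 0x7e (blk 31, set 3) → MISS  vc=[]
1: 0x7c (blk 31, set 3) → L1-HIT  vc=[]
2: 0x2a (blk 10, set 2) → MISS  vc=[]
3: 0x79 (blk 30, set 2) → MISS  vc=[10]
4: 0x7c (blk 31, set 3) → L1-HIT  vc=[10]
5: 0x3c (blk 15, set 3) → MISS  vc=[10, 31]
6: 0x5f (blk 23, set 3) → MISS  vc=[10, 31, 15]
7: 0x28 (blk 10, set 2) → VC-HIT  vc=[30, 31, 15]
8: 0x7e (blk 31, set 3) → VC-HIT  vc=[30, 23, 15]
9: 0x7c (blk 31, set 3) → L1-HIT  vc=[30, 23, 15]
10: 0x7c (blk 31, set 3) → L1-HIT  vc=[30, 23, 15]
11: 0x3c (blk 15, set 3) → VC-HIT  vc=[30, 23, 31]
12: 0x5a (blk 22, set 2) → MISS  vc=[30, 23, 31, 10]
13: 0x4d (blk 19, set 3) → MISS  vc=[30, 23, 31, 10, 15]
14: 0x59 (blk 22, set 2) → L1-HIT  vc=[30, 23, 31, 10, 15]
15: 0x5e (blk 23, set 3) → VC-HIT  vc=[30, 19, 31, 10, 15]

VC = [30, 19, 31, 10, 15]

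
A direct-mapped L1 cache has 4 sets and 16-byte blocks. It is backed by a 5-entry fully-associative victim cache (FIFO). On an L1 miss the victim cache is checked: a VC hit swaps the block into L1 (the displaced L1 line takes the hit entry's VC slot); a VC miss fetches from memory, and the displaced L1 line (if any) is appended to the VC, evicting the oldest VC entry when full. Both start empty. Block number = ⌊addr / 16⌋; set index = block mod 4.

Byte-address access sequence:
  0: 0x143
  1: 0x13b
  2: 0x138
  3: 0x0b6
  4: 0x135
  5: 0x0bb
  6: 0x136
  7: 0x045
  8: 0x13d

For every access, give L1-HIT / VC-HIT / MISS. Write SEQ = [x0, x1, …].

0: 0x143 (blk 20, set 0) → MISS  vc=[]
1: 0x13b (blk 19, set 3) → MISS  vc=[]
2: 0x138 (blk 19, set 3) → L1-HIT  vc=[]
3: 0xb6 (blk 11, set 3) → MISS  vc=[19]
4: 0x135 (blk 19, set 3) → VC-HIT  vc=[11]
5: 0xbb (blk 11, set 3) → VC-HIT  vc=[19]
6: 0x136 (blk 19, set 3) → VC-HIT  vc=[11]
7: 0x45 (blk 4, set 0) → MISS  vc=[11, 20]
8: 0x13d (blk 19, set 3) → L1-HIT  vc=[11, 20]

SEQ = [MISS, MISS, L1-HIT, MISS, VC-HIT, VC-HIT, VC-HIT, MISS, L1-HIT]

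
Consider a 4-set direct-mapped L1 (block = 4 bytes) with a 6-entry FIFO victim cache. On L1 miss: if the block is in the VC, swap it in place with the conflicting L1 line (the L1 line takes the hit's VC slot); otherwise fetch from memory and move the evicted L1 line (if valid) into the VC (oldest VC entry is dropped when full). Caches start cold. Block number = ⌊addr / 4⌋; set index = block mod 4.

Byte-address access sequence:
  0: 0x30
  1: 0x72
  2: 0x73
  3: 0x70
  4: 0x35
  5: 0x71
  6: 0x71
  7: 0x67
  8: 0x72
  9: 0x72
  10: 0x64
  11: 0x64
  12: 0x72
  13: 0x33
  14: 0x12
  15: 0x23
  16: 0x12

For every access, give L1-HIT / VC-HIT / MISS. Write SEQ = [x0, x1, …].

0: 0x30 (blk 12, set 0) → MISS  vc=[]
1: 0x72 (blk 28, set 0) → MISS  vc=[12]
2: 0x73 (blk 28, set 0) → L1-HIT  vc=[12]
3: 0x70 (blk 28, set 0) → L1-HIT  vc=[12]
4: 0x35 (blk 13, set 1) → MISS  vc=[12]
5: 0x71 (blk 28, set 0) → L1-HIT  vc=[12]
6: 0x71 (blk 28, set 0) → L1-HIT  vc=[12]
7: 0x67 (blk 25, set 1) → MISS  vc=[12, 13]
8: 0x72 (blk 28, set 0) → L1-HIT  vc=[12, 13]
9: 0x72 (blk 28, set 0) → L1-HIT  vc=[12, 13]
10: 0x64 (blk 25, set 1) → L1-HIT  vc=[12, 13]
11: 0x64 (blk 25, set 1) → L1-HIT  vc=[12, 13]
12: 0x72 (blk 28, set 0) → L1-HIT  vc=[12, 13]
13: 0x33 (blk 12, set 0) → VC-HIT  vc=[28, 13]
14: 0x12 (blk 4, set 0) → MISS  vc=[28, 13, 12]
15: 0x23 (blk 8, set 0) → MISS  vc=[28, 13, 12, 4]
16: 0x12 (blk 4, set 0) → VC-HIT  vc=[28, 13, 12, 8]

SEQ = [MISS, MISS, L1-HIT, L1-HIT, MISS, L1-HIT, L1-HIT, MISS, L1-HIT, L1-HIT, L1-HIT, L1-HIT, L1-HIT, VC-HIT, MISS, MISS, VC-HIT]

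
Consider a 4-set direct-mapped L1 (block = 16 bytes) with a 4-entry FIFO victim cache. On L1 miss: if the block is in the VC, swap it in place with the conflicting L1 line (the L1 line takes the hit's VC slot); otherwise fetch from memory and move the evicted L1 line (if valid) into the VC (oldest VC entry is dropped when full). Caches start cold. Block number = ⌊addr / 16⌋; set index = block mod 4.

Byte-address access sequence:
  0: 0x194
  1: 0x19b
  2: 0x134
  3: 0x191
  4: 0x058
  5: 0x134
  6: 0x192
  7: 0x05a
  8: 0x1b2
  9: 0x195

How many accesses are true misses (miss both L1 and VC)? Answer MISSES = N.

MISSES = 4

  [0] addr=0x194 blk=25 s=1: MISS | VC []
  [1] addr=0x19b blk=25 s=1: L1-HIT | VC []
  [2] addr=0x134 blk=19 s=3: MISS | VC []
  [3] addr=0x191 blk=25 s=1: L1-HIT | VC []
  [4] addr=0x58 blk=5 s=1: MISS | VC [25]
  [5] addr=0x134 blk=19 s=3: L1-HIT | VC [25]
  [6] addr=0x192 blk=25 s=1: VC-HIT | VC [5]
  [7] addr=0x5a blk=5 s=1: VC-HIT | VC [25]
  [8] addr=0x1b2 blk=27 s=3: MISS | VC [25, 19]
  [9] addr=0x195 blk=25 s=1: VC-HIT | VC [5, 19]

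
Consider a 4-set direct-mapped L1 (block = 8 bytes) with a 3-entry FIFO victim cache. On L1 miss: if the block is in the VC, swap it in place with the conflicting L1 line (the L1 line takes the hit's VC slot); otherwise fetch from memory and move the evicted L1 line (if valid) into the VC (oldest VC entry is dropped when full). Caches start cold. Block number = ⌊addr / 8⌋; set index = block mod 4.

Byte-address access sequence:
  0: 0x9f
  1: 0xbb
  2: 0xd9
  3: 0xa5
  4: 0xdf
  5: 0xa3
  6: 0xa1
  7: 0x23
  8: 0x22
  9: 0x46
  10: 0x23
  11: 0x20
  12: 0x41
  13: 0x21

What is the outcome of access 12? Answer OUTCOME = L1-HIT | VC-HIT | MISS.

  [0] addr=0x9f blk=19 s=3: MISS | VC []
  [1] addr=0xbb blk=23 s=3: MISS | VC [19]
  [2] addr=0xd9 blk=27 s=3: MISS | VC [19, 23]
  [3] addr=0xa5 blk=20 s=0: MISS | VC [19, 23]
  [4] addr=0xdf blk=27 s=3: L1-HIT | VC [19, 23]
  [5] addr=0xa3 blk=20 s=0: L1-HIT | VC [19, 23]
  [6] addr=0xa1 blk=20 s=0: L1-HIT | VC [19, 23]
  [7] addr=0x23 blk=4 s=0: MISS | VC [19, 23, 20]
  [8] addr=0x22 blk=4 s=0: L1-HIT | VC [19, 23, 20]
  [9] addr=0x46 blk=8 s=0: MISS | VC [23, 20, 4]
  [10] addr=0x23 blk=4 s=0: VC-HIT | VC [23, 20, 8]
  [11] addr=0x20 blk=4 s=0: L1-HIT | VC [23, 20, 8]
  [12] addr=0x41 blk=8 s=0: VC-HIT | VC [23, 20, 4]
  [13] addr=0x21 blk=4 s=0: VC-HIT | VC [23, 20, 8]

OUTCOME = VC-HIT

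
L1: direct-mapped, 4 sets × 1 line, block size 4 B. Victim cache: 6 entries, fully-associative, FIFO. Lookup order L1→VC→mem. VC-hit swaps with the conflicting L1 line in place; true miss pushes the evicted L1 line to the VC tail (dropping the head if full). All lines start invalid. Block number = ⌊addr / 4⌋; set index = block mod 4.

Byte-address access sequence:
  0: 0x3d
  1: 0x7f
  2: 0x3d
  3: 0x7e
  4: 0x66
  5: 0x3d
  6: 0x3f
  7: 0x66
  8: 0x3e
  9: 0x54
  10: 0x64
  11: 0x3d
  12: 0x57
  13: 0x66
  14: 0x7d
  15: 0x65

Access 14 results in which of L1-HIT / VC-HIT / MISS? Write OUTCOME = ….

#0 0x3d→b15/s3 MISS; vc=[]
#1 0x7f→b31/s3 MISS; vc=[15]
#2 0x3d→b15/s3 VC-HIT; vc=[31]
#3 0x7e→b31/s3 VC-HIT; vc=[15]
#4 0x66→b25/s1 MISS; vc=[15]
#5 0x3d→b15/s3 VC-HIT; vc=[31]
#6 0x3f→b15/s3 L1-HIT; vc=[31]
#7 0x66→b25/s1 L1-HIT; vc=[31]
#8 0x3e→b15/s3 L1-HIT; vc=[31]
#9 0x54→b21/s1 MISS; vc=[31,25]
#10 0x64→b25/s1 VC-HIT; vc=[31,21]
#11 0x3d→b15/s3 L1-HIT; vc=[31,21]
#12 0x57→b21/s1 VC-HIT; vc=[31,25]
#13 0x66→b25/s1 VC-HIT; vc=[31,21]
#14 0x7d→b31/s3 VC-HIT; vc=[15,21]
#15 0x65→b25/s1 L1-HIT; vc=[15,21]

OUTCOME = VC-HIT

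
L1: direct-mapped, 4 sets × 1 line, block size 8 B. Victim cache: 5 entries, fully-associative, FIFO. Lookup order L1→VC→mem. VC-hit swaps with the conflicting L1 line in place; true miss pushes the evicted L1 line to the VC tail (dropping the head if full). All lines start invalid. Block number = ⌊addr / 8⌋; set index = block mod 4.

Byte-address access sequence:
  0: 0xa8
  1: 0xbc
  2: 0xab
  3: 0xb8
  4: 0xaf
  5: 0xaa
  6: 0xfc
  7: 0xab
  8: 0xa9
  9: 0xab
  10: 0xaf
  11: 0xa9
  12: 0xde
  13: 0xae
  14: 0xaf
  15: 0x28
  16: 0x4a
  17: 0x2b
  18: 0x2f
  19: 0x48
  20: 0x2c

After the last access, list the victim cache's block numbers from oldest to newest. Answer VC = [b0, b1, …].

VC = [23, 31, 21, 9]

  [0] addr=0xa8 blk=21 s=1: MISS | VC []
  [1] addr=0xbc blk=23 s=3: MISS | VC []
  [2] addr=0xab blk=21 s=1: L1-HIT | VC []
  [3] addr=0xb8 blk=23 s=3: L1-HIT | VC []
  [4] addr=0xaf blk=21 s=1: L1-HIT | VC []
  [5] addr=0xaa blk=21 s=1: L1-HIT | VC []
  [6] addr=0xfc blk=31 s=3: MISS | VC [23]
  [7] addr=0xab blk=21 s=1: L1-HIT | VC [23]
  [8] addr=0xa9 blk=21 s=1: L1-HIT | VC [23]
  [9] addr=0xab blk=21 s=1: L1-HIT | VC [23]
  [10] addr=0xaf blk=21 s=1: L1-HIT | VC [23]
  [11] addr=0xa9 blk=21 s=1: L1-HIT | VC [23]
  [12] addr=0xde blk=27 s=3: MISS | VC [23, 31]
  [13] addr=0xae blk=21 s=1: L1-HIT | VC [23, 31]
  [14] addr=0xaf blk=21 s=1: L1-HIT | VC [23, 31]
  [15] addr=0x28 blk=5 s=1: MISS | VC [23, 31, 21]
  [16] addr=0x4a blk=9 s=1: MISS | VC [23, 31, 21, 5]
  [17] addr=0x2b blk=5 s=1: VC-HIT | VC [23, 31, 21, 9]
  [18] addr=0x2f blk=5 s=1: L1-HIT | VC [23, 31, 21, 9]
  [19] addr=0x48 blk=9 s=1: VC-HIT | VC [23, 31, 21, 5]
  [20] addr=0x2c blk=5 s=1: VC-HIT | VC [23, 31, 21, 9]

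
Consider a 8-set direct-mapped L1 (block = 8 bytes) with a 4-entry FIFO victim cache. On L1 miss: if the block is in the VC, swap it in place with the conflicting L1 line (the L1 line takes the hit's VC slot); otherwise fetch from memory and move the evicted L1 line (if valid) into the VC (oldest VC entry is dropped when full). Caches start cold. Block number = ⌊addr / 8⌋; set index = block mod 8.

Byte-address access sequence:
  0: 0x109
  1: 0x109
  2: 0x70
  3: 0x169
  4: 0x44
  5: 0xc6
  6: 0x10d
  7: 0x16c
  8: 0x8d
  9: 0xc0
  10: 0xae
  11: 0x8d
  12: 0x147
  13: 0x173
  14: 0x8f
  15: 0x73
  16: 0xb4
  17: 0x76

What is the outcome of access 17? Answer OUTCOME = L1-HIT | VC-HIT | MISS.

OUTCOME = VC-HIT

  [0] addr=0x109 blk=33 s=1: MISS | VC []
  [1] addr=0x109 blk=33 s=1: L1-HIT | VC []
  [2] addr=0x70 blk=14 s=6: MISS | VC []
  [3] addr=0x169 blk=45 s=5: MISS | VC []
  [4] addr=0x44 blk=8 s=0: MISS | VC []
  [5] addr=0xc6 blk=24 s=0: MISS | VC [8]
  [6] addr=0x10d blk=33 s=1: L1-HIT | VC [8]
  [7] addr=0x16c blk=45 s=5: L1-HIT | VC [8]
  [8] addr=0x8d blk=17 s=1: MISS | VC [8, 33]
  [9] addr=0xc0 blk=24 s=0: L1-HIT | VC [8, 33]
  [10] addr=0xae blk=21 s=5: MISS | VC [8, 33, 45]
  [11] addr=0x8d blk=17 s=1: L1-HIT | VC [8, 33, 45]
  [12] addr=0x147 blk=40 s=0: MISS | VC [8, 33, 45, 24]
  [13] addr=0x173 blk=46 s=6: MISS | VC [33, 45, 24, 14]
  [14] addr=0x8f blk=17 s=1: L1-HIT | VC [33, 45, 24, 14]
  [15] addr=0x73 blk=14 s=6: VC-HIT | VC [33, 45, 24, 46]
  [16] addr=0xb4 blk=22 s=6: MISS | VC [45, 24, 46, 14]
  [17] addr=0x76 blk=14 s=6: VC-HIT | VC [45, 24, 46, 22]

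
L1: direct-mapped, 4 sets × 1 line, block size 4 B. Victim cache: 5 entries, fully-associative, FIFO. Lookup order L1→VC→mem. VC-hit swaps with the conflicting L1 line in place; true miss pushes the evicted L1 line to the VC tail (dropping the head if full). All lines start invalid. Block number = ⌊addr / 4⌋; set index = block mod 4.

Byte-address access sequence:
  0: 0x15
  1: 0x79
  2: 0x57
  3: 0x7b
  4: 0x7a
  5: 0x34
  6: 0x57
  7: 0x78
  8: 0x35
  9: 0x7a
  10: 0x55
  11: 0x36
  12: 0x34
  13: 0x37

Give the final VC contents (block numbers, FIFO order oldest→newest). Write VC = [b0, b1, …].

VC = [5, 21]

  [0] addr=0x15 blk=5 s=1: MISS | VC []
  [1] addr=0x79 blk=30 s=2: MISS | VC []
  [2] addr=0x57 blk=21 s=1: MISS | VC [5]
  [3] addr=0x7b blk=30 s=2: L1-HIT | VC [5]
  [4] addr=0x7a blk=30 s=2: L1-HIT | VC [5]
  [5] addr=0x34 blk=13 s=1: MISS | VC [5, 21]
  [6] addr=0x57 blk=21 s=1: VC-HIT | VC [5, 13]
  [7] addr=0x78 blk=30 s=2: L1-HIT | VC [5, 13]
  [8] addr=0x35 blk=13 s=1: VC-HIT | VC [5, 21]
  [9] addr=0x7a blk=30 s=2: L1-HIT | VC [5, 21]
  [10] addr=0x55 blk=21 s=1: VC-HIT | VC [5, 13]
  [11] addr=0x36 blk=13 s=1: VC-HIT | VC [5, 21]
  [12] addr=0x34 blk=13 s=1: L1-HIT | VC [5, 21]
  [13] addr=0x37 blk=13 s=1: L1-HIT | VC [5, 21]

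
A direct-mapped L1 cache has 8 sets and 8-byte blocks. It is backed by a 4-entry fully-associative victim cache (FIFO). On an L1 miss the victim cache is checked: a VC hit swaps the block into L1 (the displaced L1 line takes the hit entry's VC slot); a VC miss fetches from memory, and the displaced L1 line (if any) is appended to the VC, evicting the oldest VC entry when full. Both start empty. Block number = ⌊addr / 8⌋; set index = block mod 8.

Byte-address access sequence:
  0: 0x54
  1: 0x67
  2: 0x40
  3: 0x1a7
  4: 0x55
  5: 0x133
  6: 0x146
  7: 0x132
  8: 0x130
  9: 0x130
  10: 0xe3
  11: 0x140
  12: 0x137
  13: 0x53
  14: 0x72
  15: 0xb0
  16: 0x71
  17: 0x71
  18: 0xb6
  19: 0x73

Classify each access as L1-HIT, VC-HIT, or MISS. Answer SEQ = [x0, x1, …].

SEQ = [MISS, MISS, MISS, MISS, L1-HIT, MISS, MISS, L1-HIT, L1-HIT, L1-HIT, MISS, L1-HIT, L1-HIT, L1-HIT, MISS, MISS, VC-HIT, L1-HIT, VC-HIT, VC-HIT]

#0 0x54→b10/s2 MISS; vc=[]
#1 0x67→b12/s4 MISS; vc=[]
#2 0x40→b8/s0 MISS; vc=[]
#3 0x1a7→b52/s4 MISS; vc=[12]
#4 0x55→b10/s2 L1-HIT; vc=[12]
#5 0x133→b38/s6 MISS; vc=[12]
#6 0x146→b40/s0 MISS; vc=[12,8]
#7 0x132→b38/s6 L1-HIT; vc=[12,8]
#8 0x130→b38/s6 L1-HIT; vc=[12,8]
#9 0x130→b38/s6 L1-HIT; vc=[12,8]
#10 0xe3→b28/s4 MISS; vc=[12,8,52]
#11 0x140→b40/s0 L1-HIT; vc=[12,8,52]
#12 0x137→b38/s6 L1-HIT; vc=[12,8,52]
#13 0x53→b10/s2 L1-HIT; vc=[12,8,52]
#14 0x72→b14/s6 MISS; vc=[12,8,52,38]
#15 0xb0→b22/s6 MISS; vc=[8,52,38,14]
#16 0x71→b14/s6 VC-HIT; vc=[8,52,38,22]
#17 0x71→b14/s6 L1-HIT; vc=[8,52,38,22]
#18 0xb6→b22/s6 VC-HIT; vc=[8,52,38,14]
#19 0x73→b14/s6 VC-HIT; vc=[8,52,38,22]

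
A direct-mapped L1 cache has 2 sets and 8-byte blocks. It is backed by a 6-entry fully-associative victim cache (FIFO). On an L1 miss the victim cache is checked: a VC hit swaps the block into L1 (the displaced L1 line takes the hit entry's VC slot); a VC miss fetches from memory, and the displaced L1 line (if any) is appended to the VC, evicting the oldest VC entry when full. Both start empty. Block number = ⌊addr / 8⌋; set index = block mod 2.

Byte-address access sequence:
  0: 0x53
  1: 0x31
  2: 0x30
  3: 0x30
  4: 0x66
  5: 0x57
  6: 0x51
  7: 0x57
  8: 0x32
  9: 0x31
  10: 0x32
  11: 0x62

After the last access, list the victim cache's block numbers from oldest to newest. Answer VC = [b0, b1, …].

VC = [6, 10]

#0 0x53→b10/s0 MISS; vc=[]
#1 0x31→b6/s0 MISS; vc=[10]
#2 0x30→b6/s0 L1-HIT; vc=[10]
#3 0x30→b6/s0 L1-HIT; vc=[10]
#4 0x66→b12/s0 MISS; vc=[10,6]
#5 0x57→b10/s0 VC-HIT; vc=[12,6]
#6 0x51→b10/s0 L1-HIT; vc=[12,6]
#7 0x57→b10/s0 L1-HIT; vc=[12,6]
#8 0x32→b6/s0 VC-HIT; vc=[12,10]
#9 0x31→b6/s0 L1-HIT; vc=[12,10]
#10 0x32→b6/s0 L1-HIT; vc=[12,10]
#11 0x62→b12/s0 VC-HIT; vc=[6,10]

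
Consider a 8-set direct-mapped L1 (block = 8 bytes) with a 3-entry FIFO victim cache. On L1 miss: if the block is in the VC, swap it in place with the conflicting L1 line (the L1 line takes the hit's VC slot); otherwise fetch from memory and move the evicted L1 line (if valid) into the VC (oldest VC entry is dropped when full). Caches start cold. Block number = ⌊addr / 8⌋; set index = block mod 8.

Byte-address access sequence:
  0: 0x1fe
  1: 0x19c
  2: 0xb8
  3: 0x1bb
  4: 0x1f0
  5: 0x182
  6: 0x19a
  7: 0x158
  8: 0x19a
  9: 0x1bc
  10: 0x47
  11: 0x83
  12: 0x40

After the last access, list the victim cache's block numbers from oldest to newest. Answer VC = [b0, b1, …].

  [0] addr=0x1fe blk=63 s=7: MISS | VC []
  [1] addr=0x19c blk=51 s=3: MISS | VC []
  [2] addr=0xb8 blk=23 s=7: MISS | VC [63]
  [3] addr=0x1bb blk=55 s=7: MISS | VC [63, 23]
  [4] addr=0x1f0 blk=62 s=6: MISS | VC [63, 23]
  [5] addr=0x182 blk=48 s=0: MISS | VC [63, 23]
  [6] addr=0x19a blk=51 s=3: L1-HIT | VC [63, 23]
  [7] addr=0x158 blk=43 s=3: MISS | VC [63, 23, 51]
  [8] addr=0x19a blk=51 s=3: VC-HIT | VC [63, 23, 43]
  [9] addr=0x1bc blk=55 s=7: L1-HIT | VC [63, 23, 43]
  [10] addr=0x47 blk=8 s=0: MISS | VC [23, 43, 48]
  [11] addr=0x83 blk=16 s=0: MISS | VC [43, 48, 8]
  [12] addr=0x40 blk=8 s=0: VC-HIT | VC [43, 48, 16]

VC = [43, 48, 16]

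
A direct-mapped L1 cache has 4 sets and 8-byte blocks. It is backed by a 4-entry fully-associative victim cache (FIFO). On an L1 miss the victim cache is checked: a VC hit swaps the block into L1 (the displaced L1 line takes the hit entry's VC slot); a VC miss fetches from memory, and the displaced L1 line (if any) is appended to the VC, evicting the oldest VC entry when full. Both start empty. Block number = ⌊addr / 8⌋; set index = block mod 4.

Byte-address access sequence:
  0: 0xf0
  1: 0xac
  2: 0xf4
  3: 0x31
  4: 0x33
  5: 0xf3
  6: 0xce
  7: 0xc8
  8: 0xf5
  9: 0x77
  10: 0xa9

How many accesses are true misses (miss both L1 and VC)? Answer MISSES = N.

#0 0xf0→b30/s2 MISS; vc=[]
#1 0xac→b21/s1 MISS; vc=[]
#2 0xf4→b30/s2 L1-HIT; vc=[]
#3 0x31→b6/s2 MISS; vc=[30]
#4 0x33→b6/s2 L1-HIT; vc=[30]
#5 0xf3→b30/s2 VC-HIT; vc=[6]
#6 0xce→b25/s1 MISS; vc=[6,21]
#7 0xc8→b25/s1 L1-HIT; vc=[6,21]
#8 0xf5→b30/s2 L1-HIT; vc=[6,21]
#9 0x77→b14/s2 MISS; vc=[6,21,30]
#10 0xa9→b21/s1 VC-HIT; vc=[6,25,30]

MISSES = 5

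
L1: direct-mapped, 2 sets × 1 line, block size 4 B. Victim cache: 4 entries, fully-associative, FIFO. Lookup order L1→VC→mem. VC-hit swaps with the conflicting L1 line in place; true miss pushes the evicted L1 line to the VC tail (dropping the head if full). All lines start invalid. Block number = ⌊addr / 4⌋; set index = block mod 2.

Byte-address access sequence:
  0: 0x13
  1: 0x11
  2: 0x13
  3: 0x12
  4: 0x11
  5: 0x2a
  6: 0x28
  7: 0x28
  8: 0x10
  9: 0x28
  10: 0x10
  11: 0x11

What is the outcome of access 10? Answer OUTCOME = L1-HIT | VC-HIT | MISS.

#0 0x13→b4/s0 MISS; vc=[]
#1 0x11→b4/s0 L1-HIT; vc=[]
#2 0x13→b4/s0 L1-HIT; vc=[]
#3 0x12→b4/s0 L1-HIT; vc=[]
#4 0x11→b4/s0 L1-HIT; vc=[]
#5 0x2a→b10/s0 MISS; vc=[4]
#6 0x28→b10/s0 L1-HIT; vc=[4]
#7 0x28→b10/s0 L1-HIT; vc=[4]
#8 0x10→b4/s0 VC-HIT; vc=[10]
#9 0x28→b10/s0 VC-HIT; vc=[4]
#10 0x10→b4/s0 VC-HIT; vc=[10]
#11 0x11→b4/s0 L1-HIT; vc=[10]

OUTCOME = VC-HIT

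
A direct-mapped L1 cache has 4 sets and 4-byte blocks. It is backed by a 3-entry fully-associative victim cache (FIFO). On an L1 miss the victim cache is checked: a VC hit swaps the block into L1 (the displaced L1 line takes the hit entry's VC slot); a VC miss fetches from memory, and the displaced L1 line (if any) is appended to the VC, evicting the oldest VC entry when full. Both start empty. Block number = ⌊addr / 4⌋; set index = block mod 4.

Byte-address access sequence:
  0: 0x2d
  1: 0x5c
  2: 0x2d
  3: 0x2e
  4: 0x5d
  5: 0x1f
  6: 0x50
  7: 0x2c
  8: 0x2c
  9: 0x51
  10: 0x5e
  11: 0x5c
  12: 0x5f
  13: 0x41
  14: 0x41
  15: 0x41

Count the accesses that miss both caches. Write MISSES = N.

MISSES = 5

  [0] addr=0x2d blk=11 s=3: MISS | VC []
  [1] addr=0x5c blk=23 s=3: MISS | VC [11]
  [2] addr=0x2d blk=11 s=3: VC-HIT | VC [23]
  [3] addr=0x2e blk=11 s=3: L1-HIT | VC [23]
  [4] addr=0x5d blk=23 s=3: VC-HIT | VC [11]
  [5] addr=0x1f blk=7 s=3: MISS | VC [11, 23]
  [6] addr=0x50 blk=20 s=0: MISS | VC [11, 23]
  [7] addr=0x2c blk=11 s=3: VC-HIT | VC [7, 23]
  [8] addr=0x2c blk=11 s=3: L1-HIT | VC [7, 23]
  [9] addr=0x51 blk=20 s=0: L1-HIT | VC [7, 23]
  [10] addr=0x5e blk=23 s=3: VC-HIT | VC [7, 11]
  [11] addr=0x5c blk=23 s=3: L1-HIT | VC [7, 11]
  [12] addr=0x5f blk=23 s=3: L1-HIT | VC [7, 11]
  [13] addr=0x41 blk=16 s=0: MISS | VC [7, 11, 20]
  [14] addr=0x41 blk=16 s=0: L1-HIT | VC [7, 11, 20]
  [15] addr=0x41 blk=16 s=0: L1-HIT | VC [7, 11, 20]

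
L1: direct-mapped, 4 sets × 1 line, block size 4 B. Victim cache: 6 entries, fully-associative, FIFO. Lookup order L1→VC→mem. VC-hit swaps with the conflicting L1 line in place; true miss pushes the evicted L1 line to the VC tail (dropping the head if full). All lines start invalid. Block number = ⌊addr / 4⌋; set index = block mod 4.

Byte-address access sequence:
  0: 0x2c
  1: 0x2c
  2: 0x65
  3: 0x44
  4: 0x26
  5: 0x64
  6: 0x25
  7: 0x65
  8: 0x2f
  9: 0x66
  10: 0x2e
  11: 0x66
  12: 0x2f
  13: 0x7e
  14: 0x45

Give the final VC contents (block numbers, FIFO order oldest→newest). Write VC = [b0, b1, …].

  [0] addr=0x2c blk=11 s=3: MISS | VC []
  [1] addr=0x2c blk=11 s=3: L1-HIT | VC []
  [2] addr=0x65 blk=25 s=1: MISS | VC []
  [3] addr=0x44 blk=17 s=1: MISS | VC [25]
  [4] addr=0x26 blk=9 s=1: MISS | VC [25, 17]
  [5] addr=0x64 blk=25 s=1: VC-HIT | VC [9, 17]
  [6] addr=0x25 blk=9 s=1: VC-HIT | VC [25, 17]
  [7] addr=0x65 blk=25 s=1: VC-HIT | VC [9, 17]
  [8] addr=0x2f blk=11 s=3: L1-HIT | VC [9, 17]
  [9] addr=0x66 blk=25 s=1: L1-HIT | VC [9, 17]
  [10] addr=0x2e blk=11 s=3: L1-HIT | VC [9, 17]
  [11] addr=0x66 blk=25 s=1: L1-HIT | VC [9, 17]
  [12] addr=0x2f blk=11 s=3: L1-HIT | VC [9, 17]
  [13] addr=0x7e blk=31 s=3: MISS | VC [9, 17, 11]
  [14] addr=0x45 blk=17 s=1: VC-HIT | VC [9, 25, 11]

VC = [9, 25, 11]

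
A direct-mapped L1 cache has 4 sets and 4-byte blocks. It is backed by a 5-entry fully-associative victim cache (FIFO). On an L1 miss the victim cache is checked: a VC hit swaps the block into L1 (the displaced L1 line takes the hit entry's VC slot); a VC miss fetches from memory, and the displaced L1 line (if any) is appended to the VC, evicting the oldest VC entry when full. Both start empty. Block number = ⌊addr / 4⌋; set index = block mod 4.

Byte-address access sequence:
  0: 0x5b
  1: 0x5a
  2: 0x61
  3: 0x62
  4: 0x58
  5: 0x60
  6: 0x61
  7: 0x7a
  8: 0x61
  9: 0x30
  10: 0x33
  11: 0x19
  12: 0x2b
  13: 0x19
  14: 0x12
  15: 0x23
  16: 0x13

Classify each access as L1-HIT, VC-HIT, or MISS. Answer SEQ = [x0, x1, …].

0: 0x5b (blk 22, set 2) → MISS  vc=[]
1: 0x5a (blk 22, set 2) → L1-HIT  vc=[]
2: 0x61 (blk 24, set 0) → MISS  vc=[]
3: 0x62 (blk 24, set 0) → L1-HIT  vc=[]
4: 0x58 (blk 22, set 2) → L1-HIT  vc=[]
5: 0x60 (blk 24, set 0) → L1-HIT  vc=[]
6: 0x61 (blk 24, set 0) → L1-HIT  vc=[]
7: 0x7a (blk 30, set 2) → MISS  vc=[22]
8: 0x61 (blk 24, set 0) → L1-HIT  vc=[22]
9: 0x30 (blk 12, set 0) → MISS  vc=[22, 24]
10: 0x33 (blk 12, set 0) → L1-HIT  vc=[22, 24]
11: 0x19 (blk 6, set 2) → MISS  vc=[22, 24, 30]
12: 0x2b (blk 10, set 2) → MISS  vc=[22, 24, 30, 6]
13: 0x19 (blk 6, set 2) → VC-HIT  vc=[22, 24, 30, 10]
14: 0x12 (blk 4, set 0) → MISS  vc=[22, 24, 30, 10, 12]
15: 0x23 (blk 8, set 0) → MISS  vc=[24, 30, 10, 12, 4]
16: 0x13 (blk 4, set 0) → VC-HIT  vc=[24, 30, 10, 12, 8]

SEQ = [MISS, L1-HIT, MISS, L1-HIT, L1-HIT, L1-HIT, L1-HIT, MISS, L1-HIT, MISS, L1-HIT, MISS, MISS, VC-HIT, MISS, MISS, VC-HIT]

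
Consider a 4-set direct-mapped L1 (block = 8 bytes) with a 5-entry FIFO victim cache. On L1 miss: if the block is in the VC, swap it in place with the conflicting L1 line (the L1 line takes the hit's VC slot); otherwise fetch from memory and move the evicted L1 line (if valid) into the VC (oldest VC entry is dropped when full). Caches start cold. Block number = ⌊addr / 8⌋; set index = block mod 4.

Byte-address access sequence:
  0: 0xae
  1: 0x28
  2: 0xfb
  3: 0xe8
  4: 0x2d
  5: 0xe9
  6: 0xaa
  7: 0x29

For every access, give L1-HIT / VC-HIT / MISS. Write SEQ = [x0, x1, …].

#0 0xae→b21/s1 MISS; vc=[]
#1 0x28→b5/s1 MISS; vc=[21]
#2 0xfb→b31/s3 MISS; vc=[21]
#3 0xe8→b29/s1 MISS; vc=[21,5]
#4 0x2d→b5/s1 VC-HIT; vc=[21,29]
#5 0xe9→b29/s1 VC-HIT; vc=[21,5]
#6 0xaa→b21/s1 VC-HIT; vc=[29,5]
#7 0x29→b5/s1 VC-HIT; vc=[29,21]

SEQ = [MISS, MISS, MISS, MISS, VC-HIT, VC-HIT, VC-HIT, VC-HIT]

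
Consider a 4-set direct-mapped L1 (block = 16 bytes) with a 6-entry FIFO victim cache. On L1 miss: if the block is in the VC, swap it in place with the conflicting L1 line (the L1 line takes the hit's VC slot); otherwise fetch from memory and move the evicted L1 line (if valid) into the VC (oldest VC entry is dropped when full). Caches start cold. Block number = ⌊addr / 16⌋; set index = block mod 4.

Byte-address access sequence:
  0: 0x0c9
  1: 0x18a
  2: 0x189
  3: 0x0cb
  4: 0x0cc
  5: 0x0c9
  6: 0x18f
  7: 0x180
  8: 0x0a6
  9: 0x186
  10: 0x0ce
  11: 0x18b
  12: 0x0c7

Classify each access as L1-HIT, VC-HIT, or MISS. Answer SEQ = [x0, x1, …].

  [0] addr=0xc9 blk=12 s=0: MISS | VC []
  [1] addr=0x18a blk=24 s=0: MISS | VC [12]
  [2] addr=0x189 blk=24 s=0: L1-HIT | VC [12]
  [3] addr=0xcb blk=12 s=0: VC-HIT | VC [24]
  [4] addr=0xcc blk=12 s=0: L1-HIT | VC [24]
  [5] addr=0xc9 blk=12 s=0: L1-HIT | VC [24]
  [6] addr=0x18f blk=24 s=0: VC-HIT | VC [12]
  [7] addr=0x180 blk=24 s=0: L1-HIT | VC [12]
  [8] addr=0xa6 blk=10 s=2: MISS | VC [12]
  [9] addr=0x186 blk=24 s=0: L1-HIT | VC [12]
  [10] addr=0xce blk=12 s=0: VC-HIT | VC [24]
  [11] addr=0x18b blk=24 s=0: VC-HIT | VC [12]
  [12] addr=0xc7 blk=12 s=0: VC-HIT | VC [24]

SEQ = [MISS, MISS, L1-HIT, VC-HIT, L1-HIT, L1-HIT, VC-HIT, L1-HIT, MISS, L1-HIT, VC-HIT, VC-HIT, VC-HIT]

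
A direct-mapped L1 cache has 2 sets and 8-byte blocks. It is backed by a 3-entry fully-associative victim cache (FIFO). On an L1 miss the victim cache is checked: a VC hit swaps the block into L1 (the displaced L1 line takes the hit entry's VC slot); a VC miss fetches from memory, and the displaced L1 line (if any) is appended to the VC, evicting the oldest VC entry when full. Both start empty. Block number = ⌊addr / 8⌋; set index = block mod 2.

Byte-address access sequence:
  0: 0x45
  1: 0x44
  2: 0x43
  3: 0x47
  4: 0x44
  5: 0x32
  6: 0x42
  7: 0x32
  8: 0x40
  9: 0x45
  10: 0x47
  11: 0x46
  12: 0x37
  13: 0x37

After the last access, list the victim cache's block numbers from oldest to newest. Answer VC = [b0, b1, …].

VC = [8]

#0 0x45→b8/s0 MISS; vc=[]
#1 0x44→b8/s0 L1-HIT; vc=[]
#2 0x43→b8/s0 L1-HIT; vc=[]
#3 0x47→b8/s0 L1-HIT; vc=[]
#4 0x44→b8/s0 L1-HIT; vc=[]
#5 0x32→b6/s0 MISS; vc=[8]
#6 0x42→b8/s0 VC-HIT; vc=[6]
#7 0x32→b6/s0 VC-HIT; vc=[8]
#8 0x40→b8/s0 VC-HIT; vc=[6]
#9 0x45→b8/s0 L1-HIT; vc=[6]
#10 0x47→b8/s0 L1-HIT; vc=[6]
#11 0x46→b8/s0 L1-HIT; vc=[6]
#12 0x37→b6/s0 VC-HIT; vc=[8]
#13 0x37→b6/s0 L1-HIT; vc=[8]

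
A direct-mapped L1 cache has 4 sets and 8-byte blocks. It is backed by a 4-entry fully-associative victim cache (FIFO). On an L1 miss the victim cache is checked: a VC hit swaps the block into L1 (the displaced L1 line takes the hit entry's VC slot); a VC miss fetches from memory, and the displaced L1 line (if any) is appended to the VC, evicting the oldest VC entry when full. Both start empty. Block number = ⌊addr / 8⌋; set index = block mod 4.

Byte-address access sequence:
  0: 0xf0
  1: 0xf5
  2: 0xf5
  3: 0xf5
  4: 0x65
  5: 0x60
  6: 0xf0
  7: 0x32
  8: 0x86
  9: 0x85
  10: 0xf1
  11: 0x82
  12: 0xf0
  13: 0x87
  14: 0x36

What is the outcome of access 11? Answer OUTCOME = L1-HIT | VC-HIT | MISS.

OUTCOME = L1-HIT

  [0] addr=0xf0 blk=30 s=2: MISS | VC []
  [1] addr=0xf5 blk=30 s=2: L1-HIT | VC []
  [2] addr=0xf5 blk=30 s=2: L1-HIT | VC []
  [3] addr=0xf5 blk=30 s=2: L1-HIT | VC []
  [4] addr=0x65 blk=12 s=0: MISS | VC []
  [5] addr=0x60 blk=12 s=0: L1-HIT | VC []
  [6] addr=0xf0 blk=30 s=2: L1-HIT | VC []
  [7] addr=0x32 blk=6 s=2: MISS | VC [30]
  [8] addr=0x86 blk=16 s=0: MISS | VC [30, 12]
  [9] addr=0x85 blk=16 s=0: L1-HIT | VC [30, 12]
  [10] addr=0xf1 blk=30 s=2: VC-HIT | VC [6, 12]
  [11] addr=0x82 blk=16 s=0: L1-HIT | VC [6, 12]
  [12] addr=0xf0 blk=30 s=2: L1-HIT | VC [6, 12]
  [13] addr=0x87 blk=16 s=0: L1-HIT | VC [6, 12]
  [14] addr=0x36 blk=6 s=2: VC-HIT | VC [30, 12]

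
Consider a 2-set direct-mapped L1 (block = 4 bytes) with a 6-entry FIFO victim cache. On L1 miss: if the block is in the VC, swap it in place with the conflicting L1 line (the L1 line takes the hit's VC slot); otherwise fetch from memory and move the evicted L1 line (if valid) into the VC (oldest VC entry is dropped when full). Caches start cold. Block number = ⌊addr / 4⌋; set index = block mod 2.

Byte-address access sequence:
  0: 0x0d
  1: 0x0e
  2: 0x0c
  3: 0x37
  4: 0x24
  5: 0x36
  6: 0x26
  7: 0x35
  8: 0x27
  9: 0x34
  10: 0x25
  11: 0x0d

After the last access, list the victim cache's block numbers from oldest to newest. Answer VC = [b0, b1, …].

  [0] addr=0xd blk=3 s=1: MISS | VC []
  [1] addr=0xe blk=3 s=1: L1-HIT | VC []
  [2] addr=0xc blk=3 s=1: L1-HIT | VC []
  [3] addr=0x37 blk=13 s=1: MISS | VC [3]
  [4] addr=0x24 blk=9 s=1: MISS | VC [3, 13]
  [5] addr=0x36 blk=13 s=1: VC-HIT | VC [3, 9]
  [6] addr=0x26 blk=9 s=1: VC-HIT | VC [3, 13]
  [7] addr=0x35 blk=13 s=1: VC-HIT | VC [3, 9]
  [8] addr=0x27 blk=9 s=1: VC-HIT | VC [3, 13]
  [9] addr=0x34 blk=13 s=1: VC-HIT | VC [3, 9]
  [10] addr=0x25 blk=9 s=1: VC-HIT | VC [3, 13]
  [11] addr=0xd blk=3 s=1: VC-HIT | VC [9, 13]

VC = [9, 13]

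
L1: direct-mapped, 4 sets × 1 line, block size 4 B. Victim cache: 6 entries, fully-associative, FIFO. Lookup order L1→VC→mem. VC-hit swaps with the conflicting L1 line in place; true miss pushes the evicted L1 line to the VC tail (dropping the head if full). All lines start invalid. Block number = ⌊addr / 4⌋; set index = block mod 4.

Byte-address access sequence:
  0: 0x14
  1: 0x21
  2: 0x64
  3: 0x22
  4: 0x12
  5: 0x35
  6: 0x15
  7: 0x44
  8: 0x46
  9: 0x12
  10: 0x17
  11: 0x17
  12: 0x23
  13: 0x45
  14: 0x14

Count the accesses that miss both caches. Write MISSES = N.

MISSES = 6

0: 0x14 (blk 5, set 1) → MISS  vc=[]
1: 0x21 (blk 8, set 0) → MISS  vc=[]
2: 0x64 (blk 25, set 1) → MISS  vc=[5]
3: 0x22 (blk 8, set 0) → L1-HIT  vc=[5]
4: 0x12 (blk 4, set 0) → MISS  vc=[5, 8]
5: 0x35 (blk 13, set 1) → MISS  vc=[5, 8, 25]
6: 0x15 (blk 5, set 1) → VC-HIT  vc=[13, 8, 25]
7: 0x44 (blk 17, set 1) → MISS  vc=[13, 8, 25, 5]
8: 0x46 (blk 17, set 1) → L1-HIT  vc=[13, 8, 25, 5]
9: 0x12 (blk 4, set 0) → L1-HIT  vc=[13, 8, 25, 5]
10: 0x17 (blk 5, set 1) → VC-HIT  vc=[13, 8, 25, 17]
11: 0x17 (blk 5, set 1) → L1-HIT  vc=[13, 8, 25, 17]
12: 0x23 (blk 8, set 0) → VC-HIT  vc=[13, 4, 25, 17]
13: 0x45 (blk 17, set 1) → VC-HIT  vc=[13, 4, 25, 5]
14: 0x14 (blk 5, set 1) → VC-HIT  vc=[13, 4, 25, 17]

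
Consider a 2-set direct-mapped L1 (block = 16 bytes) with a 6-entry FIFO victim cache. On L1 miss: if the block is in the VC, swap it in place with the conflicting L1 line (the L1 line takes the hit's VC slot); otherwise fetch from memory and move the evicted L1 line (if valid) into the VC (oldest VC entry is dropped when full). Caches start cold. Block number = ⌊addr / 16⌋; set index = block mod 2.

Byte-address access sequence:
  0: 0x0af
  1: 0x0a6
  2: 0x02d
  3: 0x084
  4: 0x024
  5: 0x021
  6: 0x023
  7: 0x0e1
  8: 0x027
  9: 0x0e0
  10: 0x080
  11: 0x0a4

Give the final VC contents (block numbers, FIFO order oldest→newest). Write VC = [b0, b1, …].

#0 0xaf→b10/s0 MISS; vc=[]
#1 0xa6→b10/s0 L1-HIT; vc=[]
#2 0x2d→b2/s0 MISS; vc=[10]
#3 0x84→b8/s0 MISS; vc=[10,2]
#4 0x24→b2/s0 VC-HIT; vc=[10,8]
#5 0x21→b2/s0 L1-HIT; vc=[10,8]
#6 0x23→b2/s0 L1-HIT; vc=[10,8]
#7 0xe1→b14/s0 MISS; vc=[10,8,2]
#8 0x27→b2/s0 VC-HIT; vc=[10,8,14]
#9 0xe0→b14/s0 VC-HIT; vc=[10,8,2]
#10 0x80→b8/s0 VC-HIT; vc=[10,14,2]
#11 0xa4→b10/s0 VC-HIT; vc=[8,14,2]

VC = [8, 14, 2]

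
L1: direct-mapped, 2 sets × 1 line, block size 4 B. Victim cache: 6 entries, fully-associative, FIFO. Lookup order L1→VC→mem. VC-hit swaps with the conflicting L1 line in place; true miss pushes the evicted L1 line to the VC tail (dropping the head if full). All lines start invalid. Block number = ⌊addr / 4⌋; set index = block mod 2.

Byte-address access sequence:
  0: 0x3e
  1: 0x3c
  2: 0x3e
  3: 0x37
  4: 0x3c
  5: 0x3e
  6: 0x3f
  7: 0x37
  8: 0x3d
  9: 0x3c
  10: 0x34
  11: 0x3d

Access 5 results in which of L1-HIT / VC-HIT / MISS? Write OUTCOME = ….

#0 0x3e→b15/s1 MISS; vc=[]
#1 0x3c→b15/s1 L1-HIT; vc=[]
#2 0x3e→b15/s1 L1-HIT; vc=[]
#3 0x37→b13/s1 MISS; vc=[15]
#4 0x3c→b15/s1 VC-HIT; vc=[13]
#5 0x3e→b15/s1 L1-HIT; vc=[13]
#6 0x3f→b15/s1 L1-HIT; vc=[13]
#7 0x37→b13/s1 VC-HIT; vc=[15]
#8 0x3d→b15/s1 VC-HIT; vc=[13]
#9 0x3c→b15/s1 L1-HIT; vc=[13]
#10 0x34→b13/s1 VC-HIT; vc=[15]
#11 0x3d→b15/s1 VC-HIT; vc=[13]

OUTCOME = L1-HIT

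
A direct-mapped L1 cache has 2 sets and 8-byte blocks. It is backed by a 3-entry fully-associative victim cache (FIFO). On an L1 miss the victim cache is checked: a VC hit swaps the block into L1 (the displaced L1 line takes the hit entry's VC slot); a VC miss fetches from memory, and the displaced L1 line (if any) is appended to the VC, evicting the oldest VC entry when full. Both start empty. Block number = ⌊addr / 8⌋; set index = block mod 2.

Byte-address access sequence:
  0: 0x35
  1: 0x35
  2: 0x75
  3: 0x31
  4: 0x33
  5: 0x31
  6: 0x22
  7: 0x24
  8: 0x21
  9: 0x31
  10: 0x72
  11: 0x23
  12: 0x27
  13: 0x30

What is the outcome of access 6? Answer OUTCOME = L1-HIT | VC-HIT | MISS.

OUTCOME = MISS

  [0] addr=0x35 blk=6 s=0: MISS | VC []
  [1] addr=0x35 blk=6 s=0: L1-HIT | VC []
  [2] addr=0x75 blk=14 s=0: MISS | VC [6]
  [3] addr=0x31 blk=6 s=0: VC-HIT | VC [14]
  [4] addr=0x33 blk=6 s=0: L1-HIT | VC [14]
  [5] addr=0x31 blk=6 s=0: L1-HIT | VC [14]
  [6] addr=0x22 blk=4 s=0: MISS | VC [14, 6]
  [7] addr=0x24 blk=4 s=0: L1-HIT | VC [14, 6]
  [8] addr=0x21 blk=4 s=0: L1-HIT | VC [14, 6]
  [9] addr=0x31 blk=6 s=0: VC-HIT | VC [14, 4]
  [10] addr=0x72 blk=14 s=0: VC-HIT | VC [6, 4]
  [11] addr=0x23 blk=4 s=0: VC-HIT | VC [6, 14]
  [12] addr=0x27 blk=4 s=0: L1-HIT | VC [6, 14]
  [13] addr=0x30 blk=6 s=0: VC-HIT | VC [4, 14]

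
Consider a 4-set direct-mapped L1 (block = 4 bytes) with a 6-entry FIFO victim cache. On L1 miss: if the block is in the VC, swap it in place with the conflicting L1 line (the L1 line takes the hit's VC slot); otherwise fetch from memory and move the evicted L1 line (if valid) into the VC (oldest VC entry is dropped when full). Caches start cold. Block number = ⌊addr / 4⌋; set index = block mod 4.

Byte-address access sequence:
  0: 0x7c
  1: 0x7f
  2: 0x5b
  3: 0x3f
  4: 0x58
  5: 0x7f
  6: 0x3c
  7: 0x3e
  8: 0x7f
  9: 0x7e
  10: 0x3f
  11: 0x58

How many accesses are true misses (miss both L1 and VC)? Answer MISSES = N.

MISSES = 3

  [0] addr=0x7c blk=31 s=3: MISS | VC []
  [1] addr=0x7f blk=31 s=3: L1-HIT | VC []
  [2] addr=0x5b blk=22 s=2: MISS | VC []
  [3] addr=0x3f blk=15 s=3: MISS | VC [31]
  [4] addr=0x58 blk=22 s=2: L1-HIT | VC [31]
  [5] addr=0x7f blk=31 s=3: VC-HIT | VC [15]
  [6] addr=0x3c blk=15 s=3: VC-HIT | VC [31]
  [7] addr=0x3e blk=15 s=3: L1-HIT | VC [31]
  [8] addr=0x7f blk=31 s=3: VC-HIT | VC [15]
  [9] addr=0x7e blk=31 s=3: L1-HIT | VC [15]
  [10] addr=0x3f blk=15 s=3: VC-HIT | VC [31]
  [11] addr=0x58 blk=22 s=2: L1-HIT | VC [31]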